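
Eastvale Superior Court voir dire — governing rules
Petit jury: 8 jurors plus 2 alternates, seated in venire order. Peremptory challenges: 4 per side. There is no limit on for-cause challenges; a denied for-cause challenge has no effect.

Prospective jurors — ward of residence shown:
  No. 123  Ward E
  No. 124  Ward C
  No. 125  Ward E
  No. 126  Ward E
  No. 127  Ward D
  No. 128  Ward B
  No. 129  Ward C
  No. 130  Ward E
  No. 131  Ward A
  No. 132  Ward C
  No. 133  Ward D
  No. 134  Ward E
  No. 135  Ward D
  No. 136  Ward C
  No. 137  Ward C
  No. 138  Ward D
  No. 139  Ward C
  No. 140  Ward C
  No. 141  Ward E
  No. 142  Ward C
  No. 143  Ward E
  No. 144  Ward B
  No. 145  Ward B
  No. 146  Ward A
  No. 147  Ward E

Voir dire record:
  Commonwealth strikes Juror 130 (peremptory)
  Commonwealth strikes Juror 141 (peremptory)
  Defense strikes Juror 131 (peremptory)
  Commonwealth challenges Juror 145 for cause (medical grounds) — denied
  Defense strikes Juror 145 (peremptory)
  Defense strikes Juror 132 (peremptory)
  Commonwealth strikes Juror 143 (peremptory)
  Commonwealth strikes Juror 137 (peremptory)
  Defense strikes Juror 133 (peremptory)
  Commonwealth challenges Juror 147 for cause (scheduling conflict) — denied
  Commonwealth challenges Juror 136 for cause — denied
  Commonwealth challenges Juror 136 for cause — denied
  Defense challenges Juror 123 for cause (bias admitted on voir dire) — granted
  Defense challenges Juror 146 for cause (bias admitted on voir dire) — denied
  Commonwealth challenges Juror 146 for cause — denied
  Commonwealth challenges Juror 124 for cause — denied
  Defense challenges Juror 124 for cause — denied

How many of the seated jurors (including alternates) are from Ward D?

3

Removed: #123, #130, #131, #132, #133, #137, #141, #143, #145.
Seated (10 incl. alternates): #124, #125, #126, #127, #128, #129, #134, #135, #136, #138.
Of those, in Ward D: #127, #135, #138 → 3.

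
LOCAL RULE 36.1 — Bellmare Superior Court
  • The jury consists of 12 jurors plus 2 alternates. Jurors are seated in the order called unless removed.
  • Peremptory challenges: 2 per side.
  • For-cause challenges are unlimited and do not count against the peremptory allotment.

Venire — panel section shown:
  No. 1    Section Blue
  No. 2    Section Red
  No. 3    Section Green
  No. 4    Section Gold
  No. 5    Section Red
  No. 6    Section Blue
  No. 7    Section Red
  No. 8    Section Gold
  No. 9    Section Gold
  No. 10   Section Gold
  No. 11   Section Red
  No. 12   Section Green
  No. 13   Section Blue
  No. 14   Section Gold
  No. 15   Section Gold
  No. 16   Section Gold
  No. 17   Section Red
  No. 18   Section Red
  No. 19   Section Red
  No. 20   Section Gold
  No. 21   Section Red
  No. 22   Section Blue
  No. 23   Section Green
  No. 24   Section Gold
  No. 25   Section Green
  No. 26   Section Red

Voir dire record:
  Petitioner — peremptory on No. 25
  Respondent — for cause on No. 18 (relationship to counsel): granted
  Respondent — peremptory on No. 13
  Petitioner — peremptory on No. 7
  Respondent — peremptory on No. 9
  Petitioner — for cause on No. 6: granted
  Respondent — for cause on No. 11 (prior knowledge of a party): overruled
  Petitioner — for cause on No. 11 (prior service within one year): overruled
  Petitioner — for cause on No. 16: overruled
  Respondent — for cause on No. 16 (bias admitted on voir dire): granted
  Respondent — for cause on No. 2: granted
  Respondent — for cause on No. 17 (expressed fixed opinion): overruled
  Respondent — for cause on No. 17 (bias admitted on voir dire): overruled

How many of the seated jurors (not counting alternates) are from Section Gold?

Removed: #2, #6, #7, #9, #13, #16, #18, #25.
Seated jurors 1–12: #1, #3, #4, #5, #8, #10, #11, #12, #14, #15, #17, #19 (alternates #20, #21 not counted).
Of those, in Section Gold: #4, #8, #10, #14, #15 → 5.

5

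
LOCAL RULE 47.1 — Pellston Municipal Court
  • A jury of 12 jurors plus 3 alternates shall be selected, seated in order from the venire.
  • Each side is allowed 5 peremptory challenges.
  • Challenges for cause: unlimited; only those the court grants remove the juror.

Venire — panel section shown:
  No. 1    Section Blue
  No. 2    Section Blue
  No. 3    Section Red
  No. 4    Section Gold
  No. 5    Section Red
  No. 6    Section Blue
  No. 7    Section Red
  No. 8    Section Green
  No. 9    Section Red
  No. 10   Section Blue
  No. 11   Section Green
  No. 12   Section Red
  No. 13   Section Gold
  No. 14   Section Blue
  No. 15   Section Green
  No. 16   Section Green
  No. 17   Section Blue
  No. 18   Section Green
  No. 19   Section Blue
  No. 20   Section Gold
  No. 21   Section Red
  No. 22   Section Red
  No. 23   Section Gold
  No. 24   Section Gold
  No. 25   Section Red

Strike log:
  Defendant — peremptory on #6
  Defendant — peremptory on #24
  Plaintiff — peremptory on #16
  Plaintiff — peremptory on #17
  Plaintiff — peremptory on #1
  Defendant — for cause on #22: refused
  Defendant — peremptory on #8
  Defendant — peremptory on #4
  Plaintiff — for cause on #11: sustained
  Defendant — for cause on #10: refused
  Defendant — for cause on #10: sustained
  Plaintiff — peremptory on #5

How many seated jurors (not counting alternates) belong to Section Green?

2

Removed: #1, #4, #5, #6, #8, #10, #11, #16, #17, #24.
Seated jurors 1–12: #2, #3, #7, #9, #12, #13, #14, #15, #18, #19, #20, #21 (alternates #22, #23, #25 not counted).
Of those, in Section Green: #15, #18 → 2.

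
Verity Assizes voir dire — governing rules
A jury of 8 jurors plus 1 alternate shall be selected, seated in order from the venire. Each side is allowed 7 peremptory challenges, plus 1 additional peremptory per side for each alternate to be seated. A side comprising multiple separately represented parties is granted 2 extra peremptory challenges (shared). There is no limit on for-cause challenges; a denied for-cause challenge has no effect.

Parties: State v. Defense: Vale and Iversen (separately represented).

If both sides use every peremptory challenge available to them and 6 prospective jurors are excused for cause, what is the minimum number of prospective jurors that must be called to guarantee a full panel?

33

Seats to fill: 8 + 1 alternates = 9.
Peremptories — State: 7 + 1×1 = 8; Defense: 7 + 1×1 + 2 = 10; total 18.
For-cause removals: 6.
Minimum venire: 9 + 18 + 6 = 33.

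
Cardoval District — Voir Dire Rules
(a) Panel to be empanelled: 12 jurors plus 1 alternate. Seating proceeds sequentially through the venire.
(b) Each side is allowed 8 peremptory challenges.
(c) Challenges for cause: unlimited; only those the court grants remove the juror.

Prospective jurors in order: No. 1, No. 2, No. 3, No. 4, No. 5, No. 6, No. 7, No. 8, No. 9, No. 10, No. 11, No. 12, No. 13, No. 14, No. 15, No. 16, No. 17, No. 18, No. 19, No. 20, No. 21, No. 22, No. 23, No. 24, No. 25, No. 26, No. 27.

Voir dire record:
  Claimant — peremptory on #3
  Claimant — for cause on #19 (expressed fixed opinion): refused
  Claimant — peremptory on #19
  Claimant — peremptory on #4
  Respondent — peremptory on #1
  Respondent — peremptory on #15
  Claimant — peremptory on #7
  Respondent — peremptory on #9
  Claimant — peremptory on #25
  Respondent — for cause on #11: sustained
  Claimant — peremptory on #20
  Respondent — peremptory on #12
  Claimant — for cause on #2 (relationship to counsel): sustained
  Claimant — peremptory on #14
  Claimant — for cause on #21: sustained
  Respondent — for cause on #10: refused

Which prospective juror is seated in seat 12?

26

Removed: #1, #2, #3, #4, #7, #9, #11, #12, #14, #15, #19, #20, #21, #25. (#10 stays — for-cause denied.)
Seating in order: seats 1–12 → #5, #6, #8, #10, #13, #16, #17, #18, #22, #23, #24, #26; alternates → #27.
So seat 12 is #26.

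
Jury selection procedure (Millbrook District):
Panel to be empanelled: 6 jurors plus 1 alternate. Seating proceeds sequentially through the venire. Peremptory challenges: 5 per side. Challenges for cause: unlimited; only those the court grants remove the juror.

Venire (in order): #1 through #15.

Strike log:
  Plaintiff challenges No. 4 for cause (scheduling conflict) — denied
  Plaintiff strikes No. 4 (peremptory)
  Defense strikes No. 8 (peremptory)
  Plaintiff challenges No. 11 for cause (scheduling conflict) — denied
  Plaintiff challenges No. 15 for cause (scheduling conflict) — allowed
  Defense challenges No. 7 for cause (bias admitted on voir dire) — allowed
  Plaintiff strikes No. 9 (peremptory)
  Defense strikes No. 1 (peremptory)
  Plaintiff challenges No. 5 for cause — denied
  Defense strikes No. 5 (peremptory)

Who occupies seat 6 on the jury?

12

Removed: #1, #4, #5, #7, #8, #9, #15. (#11 stays — for-cause denied.)
Seating in order: seats 1–6 → #2, #3, #6, #10, #11, #12; alternates → #13.
So seat 6 is #12.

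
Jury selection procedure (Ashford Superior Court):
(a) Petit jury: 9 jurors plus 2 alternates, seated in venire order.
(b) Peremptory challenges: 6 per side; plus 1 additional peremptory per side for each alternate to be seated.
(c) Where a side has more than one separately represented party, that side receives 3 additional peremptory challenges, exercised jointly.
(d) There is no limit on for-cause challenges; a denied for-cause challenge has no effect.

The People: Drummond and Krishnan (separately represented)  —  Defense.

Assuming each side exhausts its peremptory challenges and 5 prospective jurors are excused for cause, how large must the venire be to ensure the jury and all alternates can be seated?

Seats to fill: 9 + 2 alternates = 11.
Peremptories — The People: 6 + 1×2 + 3 = 11; Defense: 6 + 1×2 = 8; total 19.
For-cause removals: 5.
Minimum venire: 11 + 19 + 5 = 35.

35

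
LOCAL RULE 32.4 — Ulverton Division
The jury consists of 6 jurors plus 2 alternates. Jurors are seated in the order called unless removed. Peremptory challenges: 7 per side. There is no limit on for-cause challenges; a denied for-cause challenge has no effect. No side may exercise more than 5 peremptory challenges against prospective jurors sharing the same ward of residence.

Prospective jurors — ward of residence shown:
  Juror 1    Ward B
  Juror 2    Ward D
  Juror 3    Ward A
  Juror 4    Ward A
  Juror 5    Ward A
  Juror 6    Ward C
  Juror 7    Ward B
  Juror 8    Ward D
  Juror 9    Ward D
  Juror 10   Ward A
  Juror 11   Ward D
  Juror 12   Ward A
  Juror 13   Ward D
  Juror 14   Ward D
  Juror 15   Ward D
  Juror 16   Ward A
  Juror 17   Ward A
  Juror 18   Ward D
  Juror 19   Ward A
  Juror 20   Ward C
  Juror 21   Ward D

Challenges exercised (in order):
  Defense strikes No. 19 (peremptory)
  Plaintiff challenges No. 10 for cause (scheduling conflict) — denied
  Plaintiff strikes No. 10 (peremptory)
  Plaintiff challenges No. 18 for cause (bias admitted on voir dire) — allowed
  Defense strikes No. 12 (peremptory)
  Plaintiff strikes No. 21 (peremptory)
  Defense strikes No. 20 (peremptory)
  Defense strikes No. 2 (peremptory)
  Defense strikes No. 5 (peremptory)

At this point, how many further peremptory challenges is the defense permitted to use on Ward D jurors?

2

Defense peremptories so far: #19, #12, #20, #2, #5 — 5 of 7 used, 2 left overall.
Against Ward D: #2 — 1 used; per-ward cap 5 leaves 4.
Binding limit: min(2, 4) = 2.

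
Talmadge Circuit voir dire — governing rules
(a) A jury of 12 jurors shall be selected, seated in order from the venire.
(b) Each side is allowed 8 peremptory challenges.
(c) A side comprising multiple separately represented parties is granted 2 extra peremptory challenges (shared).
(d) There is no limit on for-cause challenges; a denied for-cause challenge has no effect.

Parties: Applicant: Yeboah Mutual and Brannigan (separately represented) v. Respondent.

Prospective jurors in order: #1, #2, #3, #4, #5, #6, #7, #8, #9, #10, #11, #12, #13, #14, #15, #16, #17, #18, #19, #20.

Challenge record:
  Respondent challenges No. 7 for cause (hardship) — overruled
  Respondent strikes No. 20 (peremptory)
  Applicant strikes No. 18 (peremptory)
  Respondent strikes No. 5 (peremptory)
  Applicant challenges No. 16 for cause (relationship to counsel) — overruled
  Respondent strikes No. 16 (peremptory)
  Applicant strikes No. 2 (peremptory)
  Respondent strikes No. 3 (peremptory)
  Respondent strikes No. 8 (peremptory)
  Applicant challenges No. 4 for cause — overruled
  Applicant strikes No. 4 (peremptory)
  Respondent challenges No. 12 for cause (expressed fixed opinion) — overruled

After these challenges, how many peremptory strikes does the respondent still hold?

Respondent allotment: 8.
Respondent peremptories used: #20, #5, #16, #3, #8 — 5 (for-cause on #7, #12 don't count).
Remaining: 8 − 5 = 3.

3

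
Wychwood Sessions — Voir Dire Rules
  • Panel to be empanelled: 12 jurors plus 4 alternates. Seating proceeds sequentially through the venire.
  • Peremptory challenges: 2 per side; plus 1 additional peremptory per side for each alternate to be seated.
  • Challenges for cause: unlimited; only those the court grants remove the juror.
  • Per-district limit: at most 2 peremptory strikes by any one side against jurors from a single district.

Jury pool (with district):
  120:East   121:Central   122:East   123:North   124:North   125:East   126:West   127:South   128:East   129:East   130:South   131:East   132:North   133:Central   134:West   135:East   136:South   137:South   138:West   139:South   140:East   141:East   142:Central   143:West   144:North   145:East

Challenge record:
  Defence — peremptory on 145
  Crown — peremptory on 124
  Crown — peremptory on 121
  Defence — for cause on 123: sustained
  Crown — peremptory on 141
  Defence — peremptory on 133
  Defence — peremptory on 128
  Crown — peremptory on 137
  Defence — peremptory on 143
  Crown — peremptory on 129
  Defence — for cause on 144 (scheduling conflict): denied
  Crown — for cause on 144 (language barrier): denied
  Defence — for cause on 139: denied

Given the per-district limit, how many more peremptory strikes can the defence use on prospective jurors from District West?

1

Defence peremptories so far: #145, #133, #128, #143 — 4 of 6 used, 2 left overall.
Against District West: #143 — 1 used; per-district cap 2 leaves 1.
Binding limit: min(2, 1) = 1.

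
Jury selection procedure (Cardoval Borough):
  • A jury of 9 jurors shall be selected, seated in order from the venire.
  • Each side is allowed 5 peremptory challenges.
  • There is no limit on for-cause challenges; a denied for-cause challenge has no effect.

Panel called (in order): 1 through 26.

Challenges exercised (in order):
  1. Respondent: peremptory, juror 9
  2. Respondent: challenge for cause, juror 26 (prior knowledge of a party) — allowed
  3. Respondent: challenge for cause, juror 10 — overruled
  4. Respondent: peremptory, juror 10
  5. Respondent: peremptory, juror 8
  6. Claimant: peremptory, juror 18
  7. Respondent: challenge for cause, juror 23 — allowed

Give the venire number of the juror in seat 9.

12

Removed: #8, #9, #10, #18, #23, #26.
Seating in order: seats 1–9 → #1, #2, #3, #4, #5, #6, #7, #11, #12.
So seat 9 is #12.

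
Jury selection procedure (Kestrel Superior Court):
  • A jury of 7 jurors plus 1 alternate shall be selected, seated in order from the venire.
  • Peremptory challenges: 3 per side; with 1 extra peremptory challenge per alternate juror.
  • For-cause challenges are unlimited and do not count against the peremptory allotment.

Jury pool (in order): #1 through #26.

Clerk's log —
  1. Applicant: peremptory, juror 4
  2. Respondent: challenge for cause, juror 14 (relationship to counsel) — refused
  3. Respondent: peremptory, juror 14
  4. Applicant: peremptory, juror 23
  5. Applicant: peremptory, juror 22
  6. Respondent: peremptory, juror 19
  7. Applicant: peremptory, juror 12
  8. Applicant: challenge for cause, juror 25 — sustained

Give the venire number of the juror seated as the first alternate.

9

Removed: #4, #12, #14, #19, #22, #23, #25.
Seating in order: seats 1–7 → #1, #2, #3, #5, #6, #7, #8; alternates → #9.
So alternate 1 is #9.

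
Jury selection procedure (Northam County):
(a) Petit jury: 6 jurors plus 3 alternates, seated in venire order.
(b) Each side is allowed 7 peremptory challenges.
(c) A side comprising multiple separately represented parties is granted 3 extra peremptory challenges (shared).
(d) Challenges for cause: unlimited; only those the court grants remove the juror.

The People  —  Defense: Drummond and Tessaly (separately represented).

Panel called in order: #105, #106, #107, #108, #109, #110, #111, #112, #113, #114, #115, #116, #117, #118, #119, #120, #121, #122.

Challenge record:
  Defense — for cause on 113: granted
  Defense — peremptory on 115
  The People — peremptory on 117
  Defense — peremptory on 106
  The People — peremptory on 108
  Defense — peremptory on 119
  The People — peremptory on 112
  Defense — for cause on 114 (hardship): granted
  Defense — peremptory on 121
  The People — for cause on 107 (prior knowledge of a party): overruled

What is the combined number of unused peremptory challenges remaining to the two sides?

The People allotment: 7. Defense allotment: 7 base + 3 multi-party = 10.
The People peremptories used: #117, #108, #112 — 3 (the for-cause on #107 doesn't count).
Defense peremptories used: #115, #106, #119, #121 — 4 (for-cause on #113, #114 don't count).
Remaining: (7 − 3) + (10 − 4) = 10.

10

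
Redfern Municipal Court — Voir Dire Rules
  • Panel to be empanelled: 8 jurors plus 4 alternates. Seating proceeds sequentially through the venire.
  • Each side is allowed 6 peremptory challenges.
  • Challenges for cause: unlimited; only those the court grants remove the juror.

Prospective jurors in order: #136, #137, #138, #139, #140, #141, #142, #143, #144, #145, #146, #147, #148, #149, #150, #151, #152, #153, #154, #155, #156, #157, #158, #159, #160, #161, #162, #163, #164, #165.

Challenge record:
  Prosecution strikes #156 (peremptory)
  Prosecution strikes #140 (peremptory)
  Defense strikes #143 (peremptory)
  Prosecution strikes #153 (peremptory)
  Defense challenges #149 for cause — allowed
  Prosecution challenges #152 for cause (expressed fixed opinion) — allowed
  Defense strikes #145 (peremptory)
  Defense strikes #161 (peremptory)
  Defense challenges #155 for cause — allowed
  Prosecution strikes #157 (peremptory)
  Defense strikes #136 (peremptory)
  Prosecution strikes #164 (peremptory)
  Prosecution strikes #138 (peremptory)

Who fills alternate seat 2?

Removed: #136, #138, #140, #143, #145, #149, #152, #153, #155, #156, #157, #161, #164.
Seating in order: seats 1–8 → #137, #139, #141, #142, #144, #146, #147, #148; alternates → #150, #151, #154, #158.
So alternate 2 is #151.

151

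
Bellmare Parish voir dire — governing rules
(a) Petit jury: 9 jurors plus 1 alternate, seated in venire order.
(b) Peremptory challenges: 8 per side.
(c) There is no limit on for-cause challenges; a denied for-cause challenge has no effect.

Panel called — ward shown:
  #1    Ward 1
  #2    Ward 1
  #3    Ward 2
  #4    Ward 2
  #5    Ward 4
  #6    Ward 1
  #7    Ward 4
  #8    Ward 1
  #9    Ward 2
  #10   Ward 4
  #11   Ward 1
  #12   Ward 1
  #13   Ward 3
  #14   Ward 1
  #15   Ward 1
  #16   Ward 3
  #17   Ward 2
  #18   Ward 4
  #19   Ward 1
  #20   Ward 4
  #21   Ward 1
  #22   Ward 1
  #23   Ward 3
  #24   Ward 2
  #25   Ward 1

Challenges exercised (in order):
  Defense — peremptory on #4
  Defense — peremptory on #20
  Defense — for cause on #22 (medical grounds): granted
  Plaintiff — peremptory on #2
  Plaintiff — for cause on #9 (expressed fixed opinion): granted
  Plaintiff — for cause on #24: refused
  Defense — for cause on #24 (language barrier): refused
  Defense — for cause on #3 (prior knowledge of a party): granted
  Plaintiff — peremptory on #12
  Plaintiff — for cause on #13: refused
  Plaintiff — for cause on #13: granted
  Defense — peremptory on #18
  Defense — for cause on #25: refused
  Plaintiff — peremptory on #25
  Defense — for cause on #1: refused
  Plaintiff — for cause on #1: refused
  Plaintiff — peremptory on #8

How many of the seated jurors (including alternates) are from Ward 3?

1

Removed: #2, #3, #4, #8, #9, #12, #13, #18, #20, #22, #25.
Seated (10 incl. alternates): #1, #5, #6, #7, #10, #11, #14, #15, #16, #17.
Of those, in Ward 3: #16 → 1.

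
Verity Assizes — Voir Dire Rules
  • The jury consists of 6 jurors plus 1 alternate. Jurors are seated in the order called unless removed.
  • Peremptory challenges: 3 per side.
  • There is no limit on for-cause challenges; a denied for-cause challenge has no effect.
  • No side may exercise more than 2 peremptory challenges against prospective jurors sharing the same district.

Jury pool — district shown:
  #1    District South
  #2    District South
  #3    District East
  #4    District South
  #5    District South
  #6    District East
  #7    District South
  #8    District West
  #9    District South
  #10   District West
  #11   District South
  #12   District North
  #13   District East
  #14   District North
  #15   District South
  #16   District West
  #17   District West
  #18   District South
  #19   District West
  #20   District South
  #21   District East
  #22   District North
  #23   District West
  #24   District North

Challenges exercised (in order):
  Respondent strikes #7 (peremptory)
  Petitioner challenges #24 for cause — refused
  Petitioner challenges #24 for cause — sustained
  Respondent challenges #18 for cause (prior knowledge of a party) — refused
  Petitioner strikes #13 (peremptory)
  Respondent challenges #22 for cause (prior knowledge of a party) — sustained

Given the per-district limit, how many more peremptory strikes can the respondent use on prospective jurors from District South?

Respondent peremptories so far: #7 — 1 of 3 used, 2 left overall.
Against District South: #7 — 1 used; per-district cap 2 leaves 1.
Binding limit: min(2, 1) = 1.

1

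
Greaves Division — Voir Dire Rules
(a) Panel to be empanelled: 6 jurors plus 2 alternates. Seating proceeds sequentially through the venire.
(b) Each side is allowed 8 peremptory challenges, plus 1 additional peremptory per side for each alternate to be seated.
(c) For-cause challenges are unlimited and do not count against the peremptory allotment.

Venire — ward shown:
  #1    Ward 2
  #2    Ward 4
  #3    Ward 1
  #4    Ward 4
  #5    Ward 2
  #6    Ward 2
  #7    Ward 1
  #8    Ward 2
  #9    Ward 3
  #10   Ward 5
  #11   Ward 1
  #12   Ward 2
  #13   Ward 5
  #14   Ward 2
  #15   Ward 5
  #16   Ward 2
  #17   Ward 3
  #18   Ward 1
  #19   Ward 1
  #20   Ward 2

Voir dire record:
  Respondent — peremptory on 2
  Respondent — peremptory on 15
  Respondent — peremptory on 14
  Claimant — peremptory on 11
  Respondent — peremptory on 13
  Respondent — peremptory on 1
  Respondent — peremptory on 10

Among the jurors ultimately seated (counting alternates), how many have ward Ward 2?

4

Removed: #1, #2, #10, #11, #13, #14, #15.
Seated (8 incl. alternates): #3, #4, #5, #6, #7, #8, #9, #12.
Of those, in Ward 2: #5, #6, #8, #12 → 4.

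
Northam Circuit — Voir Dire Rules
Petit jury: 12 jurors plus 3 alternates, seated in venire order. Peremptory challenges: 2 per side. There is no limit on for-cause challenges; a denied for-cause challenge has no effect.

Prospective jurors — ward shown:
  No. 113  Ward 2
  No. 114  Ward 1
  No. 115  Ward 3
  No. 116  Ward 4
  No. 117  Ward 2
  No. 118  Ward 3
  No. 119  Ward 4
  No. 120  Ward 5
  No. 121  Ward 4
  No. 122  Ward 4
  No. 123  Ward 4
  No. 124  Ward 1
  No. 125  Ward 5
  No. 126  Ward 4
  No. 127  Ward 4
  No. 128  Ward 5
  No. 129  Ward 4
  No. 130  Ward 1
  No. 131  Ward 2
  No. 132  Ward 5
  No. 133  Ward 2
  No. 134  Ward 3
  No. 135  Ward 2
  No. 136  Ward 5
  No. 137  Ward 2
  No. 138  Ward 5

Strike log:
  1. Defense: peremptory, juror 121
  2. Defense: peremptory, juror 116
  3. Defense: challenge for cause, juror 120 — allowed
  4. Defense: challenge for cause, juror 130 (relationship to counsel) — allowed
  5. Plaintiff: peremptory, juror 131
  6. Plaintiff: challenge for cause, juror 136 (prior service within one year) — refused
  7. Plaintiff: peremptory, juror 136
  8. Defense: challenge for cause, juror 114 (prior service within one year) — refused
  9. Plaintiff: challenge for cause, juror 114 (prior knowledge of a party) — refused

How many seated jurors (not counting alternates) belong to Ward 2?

Removed: #116, #120, #121, #130, #131, #136.
Seated jurors 1–12: #113, #114, #115, #117, #118, #119, #122, #123, #124, #125, #126, #127 (alternates #128, #129, #132 not counted).
Of those, in Ward 2: #113, #117 → 2.

2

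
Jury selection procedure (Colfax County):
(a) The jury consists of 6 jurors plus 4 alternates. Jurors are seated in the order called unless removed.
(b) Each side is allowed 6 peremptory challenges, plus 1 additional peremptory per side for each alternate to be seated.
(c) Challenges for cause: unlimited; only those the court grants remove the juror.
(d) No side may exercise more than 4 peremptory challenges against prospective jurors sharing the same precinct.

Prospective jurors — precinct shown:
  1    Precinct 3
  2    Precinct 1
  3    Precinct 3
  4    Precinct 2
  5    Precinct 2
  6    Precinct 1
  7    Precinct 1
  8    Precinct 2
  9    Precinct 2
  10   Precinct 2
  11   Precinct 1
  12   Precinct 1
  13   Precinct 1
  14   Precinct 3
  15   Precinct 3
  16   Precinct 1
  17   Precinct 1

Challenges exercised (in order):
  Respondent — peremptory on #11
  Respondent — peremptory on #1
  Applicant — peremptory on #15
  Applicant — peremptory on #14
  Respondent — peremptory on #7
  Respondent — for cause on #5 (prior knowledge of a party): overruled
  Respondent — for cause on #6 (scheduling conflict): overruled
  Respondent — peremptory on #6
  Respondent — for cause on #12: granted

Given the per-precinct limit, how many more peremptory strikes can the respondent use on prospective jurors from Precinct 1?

1

Respondent peremptories so far: #11, #1, #7, #6 — 4 of 10 used, 6 left overall.
Against Precinct 1: #11, #7, #6 — 3 used; per-precinct cap 4 leaves 1.
Binding limit: min(6, 1) = 1.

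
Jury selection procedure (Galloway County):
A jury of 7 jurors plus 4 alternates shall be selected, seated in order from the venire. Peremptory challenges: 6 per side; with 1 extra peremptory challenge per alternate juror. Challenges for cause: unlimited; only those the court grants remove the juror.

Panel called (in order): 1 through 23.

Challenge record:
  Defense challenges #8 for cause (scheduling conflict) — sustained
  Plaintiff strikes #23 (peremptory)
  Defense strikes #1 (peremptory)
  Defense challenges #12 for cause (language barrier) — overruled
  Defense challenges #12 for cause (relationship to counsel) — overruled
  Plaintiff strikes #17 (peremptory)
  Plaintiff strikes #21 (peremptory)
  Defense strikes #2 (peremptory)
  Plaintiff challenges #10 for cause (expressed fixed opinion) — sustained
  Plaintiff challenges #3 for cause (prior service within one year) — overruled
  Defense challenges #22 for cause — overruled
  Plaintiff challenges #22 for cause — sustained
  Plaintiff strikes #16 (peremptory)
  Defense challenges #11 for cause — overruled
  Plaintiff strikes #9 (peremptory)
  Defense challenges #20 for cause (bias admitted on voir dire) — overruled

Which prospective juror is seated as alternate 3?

15

Removed: #1, #2, #8, #9, #10, #16, #17, #21, #22, #23. (#3, #11, #12, #20 stay — for-cause denied.)
Seating in order: seats 1–7 → #3, #4, #5, #6, #7, #11, #12; alternates → #13, #14, #15, #18.
So alternate 3 is #15.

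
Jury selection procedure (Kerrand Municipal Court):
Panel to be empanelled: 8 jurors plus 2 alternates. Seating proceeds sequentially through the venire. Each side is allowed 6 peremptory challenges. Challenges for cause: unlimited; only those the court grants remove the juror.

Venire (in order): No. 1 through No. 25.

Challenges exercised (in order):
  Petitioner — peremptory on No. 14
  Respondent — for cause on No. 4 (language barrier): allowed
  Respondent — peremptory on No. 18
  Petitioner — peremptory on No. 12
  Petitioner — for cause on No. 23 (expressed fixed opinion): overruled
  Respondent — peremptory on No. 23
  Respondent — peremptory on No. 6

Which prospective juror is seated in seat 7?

9

Removed: #4, #6, #12, #14, #18, #23.
Filling seats in venire order through position 7: #1, #2, #3, #5, #7, #8, #9.
So seat 7 is #9.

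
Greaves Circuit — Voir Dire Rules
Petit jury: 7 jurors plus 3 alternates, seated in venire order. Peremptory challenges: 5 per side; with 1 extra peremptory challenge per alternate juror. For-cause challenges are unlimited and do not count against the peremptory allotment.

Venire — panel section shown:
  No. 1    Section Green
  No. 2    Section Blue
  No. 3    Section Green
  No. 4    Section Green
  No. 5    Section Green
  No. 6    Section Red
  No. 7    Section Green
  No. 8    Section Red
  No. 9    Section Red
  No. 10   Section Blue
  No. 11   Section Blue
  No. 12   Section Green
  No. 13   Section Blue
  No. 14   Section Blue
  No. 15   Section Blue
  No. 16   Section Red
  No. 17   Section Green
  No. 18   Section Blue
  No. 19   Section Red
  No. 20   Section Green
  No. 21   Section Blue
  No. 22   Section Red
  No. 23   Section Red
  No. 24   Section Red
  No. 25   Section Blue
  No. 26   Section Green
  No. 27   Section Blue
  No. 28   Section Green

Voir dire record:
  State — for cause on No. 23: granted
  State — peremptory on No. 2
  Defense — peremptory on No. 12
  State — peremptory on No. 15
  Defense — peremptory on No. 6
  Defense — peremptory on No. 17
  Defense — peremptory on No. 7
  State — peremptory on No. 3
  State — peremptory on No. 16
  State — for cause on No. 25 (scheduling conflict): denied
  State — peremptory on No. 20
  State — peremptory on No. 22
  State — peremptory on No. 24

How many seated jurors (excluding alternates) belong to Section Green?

3

Removed: #2, #3, #6, #7, #12, #15, #16, #17, #20, #22, #23, #24.
Seated jurors 1–7: #1, #4, #5, #8, #9, #10, #11 (alternates #13, #14, #18 not counted).
Of those, in Section Green: #1, #4, #5 → 3.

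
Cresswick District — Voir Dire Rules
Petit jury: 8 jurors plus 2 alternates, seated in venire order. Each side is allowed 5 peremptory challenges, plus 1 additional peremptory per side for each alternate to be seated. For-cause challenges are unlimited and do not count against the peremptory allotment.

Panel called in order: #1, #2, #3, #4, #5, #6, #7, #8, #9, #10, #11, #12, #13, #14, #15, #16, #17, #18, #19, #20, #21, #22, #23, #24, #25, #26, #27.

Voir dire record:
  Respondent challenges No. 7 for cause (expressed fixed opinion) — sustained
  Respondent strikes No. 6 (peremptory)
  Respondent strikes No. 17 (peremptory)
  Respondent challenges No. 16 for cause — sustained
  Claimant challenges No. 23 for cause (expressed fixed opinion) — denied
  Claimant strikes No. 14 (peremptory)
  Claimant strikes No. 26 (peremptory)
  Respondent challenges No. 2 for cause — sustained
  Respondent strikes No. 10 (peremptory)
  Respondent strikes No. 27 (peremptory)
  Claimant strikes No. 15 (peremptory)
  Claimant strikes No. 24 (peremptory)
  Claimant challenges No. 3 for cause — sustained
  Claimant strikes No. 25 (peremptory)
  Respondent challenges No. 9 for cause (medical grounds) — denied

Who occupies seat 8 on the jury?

Removed: #2, #3, #6, #7, #10, #14, #15, #16, #17, #24, #25, #26, #27. (#9, #23 stay — for-cause denied.)
Seating in order: seats 1–8 → #1, #4, #5, #8, #9, #11, #12, #13; alternates → #18, #19.
So seat 8 is #13.

13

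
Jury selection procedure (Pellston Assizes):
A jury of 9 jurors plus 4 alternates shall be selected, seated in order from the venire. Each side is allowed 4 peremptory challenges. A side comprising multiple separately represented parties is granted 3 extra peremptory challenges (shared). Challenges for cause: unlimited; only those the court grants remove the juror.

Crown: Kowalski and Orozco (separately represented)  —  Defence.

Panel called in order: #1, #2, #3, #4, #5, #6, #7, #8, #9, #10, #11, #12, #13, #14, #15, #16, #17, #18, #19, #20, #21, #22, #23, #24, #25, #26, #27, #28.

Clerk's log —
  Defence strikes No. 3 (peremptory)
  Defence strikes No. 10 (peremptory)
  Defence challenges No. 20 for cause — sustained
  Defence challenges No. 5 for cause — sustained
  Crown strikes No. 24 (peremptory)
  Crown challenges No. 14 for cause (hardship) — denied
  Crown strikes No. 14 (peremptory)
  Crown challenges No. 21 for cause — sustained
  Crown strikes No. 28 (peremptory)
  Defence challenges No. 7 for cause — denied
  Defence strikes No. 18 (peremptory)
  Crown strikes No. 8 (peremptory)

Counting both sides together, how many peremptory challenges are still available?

4

Crown allotment: 4 base + 3 multi-party = 7. Defence allotment: 4.
Crown peremptories used: #24, #14, #28, #8 — 4 (for-cause on #14, #21 don't count).
Defence peremptories used: #3, #10, #18 — 3 (for-cause on #20, #5, #7 don't count).
Remaining: (7 − 4) + (4 − 3) = 4.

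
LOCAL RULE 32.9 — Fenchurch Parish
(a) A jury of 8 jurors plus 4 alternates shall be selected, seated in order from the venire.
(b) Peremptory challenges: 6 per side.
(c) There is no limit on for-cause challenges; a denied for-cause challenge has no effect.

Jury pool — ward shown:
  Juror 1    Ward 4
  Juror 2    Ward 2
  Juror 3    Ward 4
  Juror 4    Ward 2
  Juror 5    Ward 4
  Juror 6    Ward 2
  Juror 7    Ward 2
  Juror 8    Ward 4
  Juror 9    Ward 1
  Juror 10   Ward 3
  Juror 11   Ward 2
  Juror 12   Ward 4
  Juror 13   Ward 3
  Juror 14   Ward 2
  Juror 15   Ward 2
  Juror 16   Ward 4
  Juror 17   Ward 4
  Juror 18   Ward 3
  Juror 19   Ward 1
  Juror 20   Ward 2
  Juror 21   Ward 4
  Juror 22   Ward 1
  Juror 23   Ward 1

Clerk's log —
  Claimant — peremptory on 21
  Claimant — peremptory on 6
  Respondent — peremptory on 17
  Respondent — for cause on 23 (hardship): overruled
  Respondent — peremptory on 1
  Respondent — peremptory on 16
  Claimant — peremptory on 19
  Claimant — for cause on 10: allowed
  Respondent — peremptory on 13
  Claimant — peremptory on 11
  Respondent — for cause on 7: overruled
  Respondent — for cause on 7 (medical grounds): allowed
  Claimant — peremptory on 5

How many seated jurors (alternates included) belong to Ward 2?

5

Removed: #1, #5, #6, #7, #10, #11, #13, #16, #17, #19, #21.
Seated (12 incl. alternates): #2, #3, #4, #8, #9, #12, #14, #15, #18, #20, #22, #23.
Of those, in Ward 2: #2, #4, #14, #15, #20 → 5.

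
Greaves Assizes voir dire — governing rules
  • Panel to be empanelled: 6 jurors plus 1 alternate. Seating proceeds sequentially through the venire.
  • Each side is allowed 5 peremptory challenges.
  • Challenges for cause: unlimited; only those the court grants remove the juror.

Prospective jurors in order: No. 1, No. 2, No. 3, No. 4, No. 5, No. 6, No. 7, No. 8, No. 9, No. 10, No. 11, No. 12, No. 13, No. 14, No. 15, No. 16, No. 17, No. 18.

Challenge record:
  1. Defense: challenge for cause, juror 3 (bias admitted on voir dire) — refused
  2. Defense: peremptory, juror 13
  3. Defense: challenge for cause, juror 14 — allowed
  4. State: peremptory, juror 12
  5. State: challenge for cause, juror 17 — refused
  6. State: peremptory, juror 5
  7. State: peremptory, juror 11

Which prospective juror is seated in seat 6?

7

Removed: #5, #11, #12, #13, #14. (#3, #17 stay — for-cause denied.)
Filling seats in venire order through position 6: #1, #2, #3, #4, #6, #7.
So seat 6 is #7.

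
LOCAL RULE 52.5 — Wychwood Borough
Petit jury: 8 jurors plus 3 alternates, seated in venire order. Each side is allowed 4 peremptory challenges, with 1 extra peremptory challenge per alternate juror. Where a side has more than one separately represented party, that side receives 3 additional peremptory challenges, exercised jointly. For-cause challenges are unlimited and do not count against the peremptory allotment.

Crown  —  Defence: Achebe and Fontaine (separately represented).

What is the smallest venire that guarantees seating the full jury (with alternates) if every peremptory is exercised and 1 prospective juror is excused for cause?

Seats to fill: 8 + 3 alternates = 11.
Peremptories — Crown: 4 + 1×3 = 7; Defence: 4 + 1×3 + 3 = 10; total 17.
For-cause removals: 1.
Minimum venire: 11 + 17 + 1 = 29.

29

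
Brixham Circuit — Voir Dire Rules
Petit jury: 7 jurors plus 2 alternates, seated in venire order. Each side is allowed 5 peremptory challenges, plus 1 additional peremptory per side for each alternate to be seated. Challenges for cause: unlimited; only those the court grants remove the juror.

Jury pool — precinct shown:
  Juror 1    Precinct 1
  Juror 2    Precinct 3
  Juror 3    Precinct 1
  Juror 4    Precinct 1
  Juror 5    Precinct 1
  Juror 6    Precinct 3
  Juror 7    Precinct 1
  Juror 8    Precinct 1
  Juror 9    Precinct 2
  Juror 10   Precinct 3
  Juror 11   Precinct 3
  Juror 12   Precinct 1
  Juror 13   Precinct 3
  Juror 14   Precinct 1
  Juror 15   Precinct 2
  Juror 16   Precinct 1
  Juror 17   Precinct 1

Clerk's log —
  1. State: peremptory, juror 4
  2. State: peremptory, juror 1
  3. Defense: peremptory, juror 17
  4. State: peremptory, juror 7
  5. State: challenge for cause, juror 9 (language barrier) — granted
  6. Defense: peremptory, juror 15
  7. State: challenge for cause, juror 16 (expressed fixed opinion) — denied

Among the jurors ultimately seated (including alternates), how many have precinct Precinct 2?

Removed: #1, #4, #7, #9, #15, #17.
Seated (9 incl. alternates): #2, #3, #5, #6, #8, #10, #11, #12, #13.
None of those are in Precinct 2 → 0.

0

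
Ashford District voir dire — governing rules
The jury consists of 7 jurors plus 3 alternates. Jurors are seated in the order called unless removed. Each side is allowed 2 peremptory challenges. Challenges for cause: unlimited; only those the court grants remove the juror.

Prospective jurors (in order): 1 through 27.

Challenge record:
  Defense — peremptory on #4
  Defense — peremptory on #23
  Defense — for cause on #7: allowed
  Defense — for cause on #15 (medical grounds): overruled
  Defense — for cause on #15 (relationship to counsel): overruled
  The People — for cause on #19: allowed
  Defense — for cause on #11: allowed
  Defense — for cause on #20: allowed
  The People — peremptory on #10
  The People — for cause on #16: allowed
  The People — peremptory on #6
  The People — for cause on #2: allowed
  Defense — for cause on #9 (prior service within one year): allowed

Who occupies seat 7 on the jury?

14

Removed: #2, #4, #6, #7, #9, #10, #11, #16, #19, #20, #23. (#15 stays — for-cause denied.)
Seating in order: seats 1–7 → #1, #3, #5, #8, #12, #13, #14; alternates → #15, #17, #18.
So seat 7 is #14.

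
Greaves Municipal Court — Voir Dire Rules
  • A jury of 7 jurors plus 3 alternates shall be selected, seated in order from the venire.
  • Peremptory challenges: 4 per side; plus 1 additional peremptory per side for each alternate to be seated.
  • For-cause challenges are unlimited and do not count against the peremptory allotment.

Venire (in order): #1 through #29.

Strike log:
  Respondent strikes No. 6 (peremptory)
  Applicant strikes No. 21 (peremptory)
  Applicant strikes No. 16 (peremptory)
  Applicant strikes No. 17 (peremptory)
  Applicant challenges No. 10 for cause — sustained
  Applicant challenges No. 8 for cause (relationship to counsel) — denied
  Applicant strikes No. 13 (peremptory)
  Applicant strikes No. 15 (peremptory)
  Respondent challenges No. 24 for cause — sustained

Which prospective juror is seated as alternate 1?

9

Removed: #6, #10, #13, #15, #16, #17, #21, #24. (#8 stays — for-cause denied.)
Filling seats in venire order through position 8: #1, #2, #3, #4, #5, #7, #8, #9.
So alternate 1 is #9.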